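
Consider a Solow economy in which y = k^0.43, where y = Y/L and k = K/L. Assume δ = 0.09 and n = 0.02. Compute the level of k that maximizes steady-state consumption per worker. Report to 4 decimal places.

The effective depreciation rate is n + δ = 0.02 + 0.09 = 0.11.
Setting f'(k) = n+δ gives 0.43·k^(0.43−1) = 0.11, hence k_gold = (0.43/0.11)^(1/0.57) ≈ 10.9328.

k_gold ≈ 10.9328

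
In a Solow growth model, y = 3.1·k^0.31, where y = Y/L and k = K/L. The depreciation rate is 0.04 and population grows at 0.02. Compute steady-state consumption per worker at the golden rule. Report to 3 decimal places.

Break-even investment rate: n + δ = 0.02 + 0.04 = 0.06.
Golden rule sets MPK = n+δ: 0.31·3.1·k^(0.31−1) = 0.06, so k_gold = (0.31·3.1/0.06)^(1/0.69) ≈ 55.6874.
y_gold = 3.1·55.6874^0.31 ≈ 10.7782.
c_gold = y_gold − (n+δ)·k_gold = 10.7782 − 0.06·55.6874 ≈ 7.4370.

c_gold ≈ 7.437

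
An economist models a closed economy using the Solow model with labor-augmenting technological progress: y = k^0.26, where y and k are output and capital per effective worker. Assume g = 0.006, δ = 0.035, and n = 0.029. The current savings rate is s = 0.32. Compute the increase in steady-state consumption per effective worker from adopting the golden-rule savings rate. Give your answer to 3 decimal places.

Δc ≈ 0.014

Capital per effective worker breaks even when investment replaces (n + g + δ)·k; here n + g + δ = 0.07.
Current steady state (s = 0.32): k* = (0.32/0.07)^(1/0.74) ≈ 7.7976, y* = 7.7976^0.26 ≈ 1.7057, c* = (1−0.32)·1.7057 ≈ 1.1599.
Golden rule sets MPK = n+g+δ: 0.26·k^(0.26−1) = 0.07, so k_gold = (0.26/0.07)^(1/0.74) ≈ 5.8898.
y_gold = 5.8898^0.26 ≈ 1.5857, c_gold = y_gold − 0.07·k_gold ≈ 1.1734.
Gain: Δc = 1.1734 − 1.1599 ≈ 0.0135.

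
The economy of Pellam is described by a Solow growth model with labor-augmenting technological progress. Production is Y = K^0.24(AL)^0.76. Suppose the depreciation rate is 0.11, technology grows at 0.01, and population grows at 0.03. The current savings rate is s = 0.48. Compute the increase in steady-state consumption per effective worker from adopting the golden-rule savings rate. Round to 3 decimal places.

Δc ≈ 0.131

n + g + δ = 0.03 + 0.01 + 0.11 = 0.15.
Current steady state (s = 0.48): k* = (0.48/0.15)^(1/0.76) ≈ 4.6203, y* = 4.6203^0.24 ≈ 1.4438, c* = (1−0.48)·1.4438 ≈ 0.7508.
Maximizing c = f(k) − (n+g+δ)·k gives f'(k) = n+g+δ, i.e. 0.24·k^(0.24−1) = 0.15, so k_gold = (0.24/0.15)^(1/0.76) ≈ 1.8560.
y_gold = 1.8560^0.24 ≈ 1.1600, c_gold = y_gold − 0.15·k_gold ≈ 0.8816.
Gain: Δc = 0.8816 − 0.7508 ≈ 0.1308.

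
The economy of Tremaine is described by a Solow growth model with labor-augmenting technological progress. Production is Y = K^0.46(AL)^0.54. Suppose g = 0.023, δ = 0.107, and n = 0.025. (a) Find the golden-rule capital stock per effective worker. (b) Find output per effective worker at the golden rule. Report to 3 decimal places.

n + g + δ = 0.025 + 0.023 + 0.107 = 0.155.
Setting f'(k) = n+g+δ gives 0.46·k^(0.46−1) = 0.155, hence k_gold = (0.46/0.155)^(1/0.54) ≈ 7.4966.
y_gold = 7.4966^0.46 ≈ 2.5260.

(a) k_gold ≈ 7.497; (b) y_gold ≈ 2.526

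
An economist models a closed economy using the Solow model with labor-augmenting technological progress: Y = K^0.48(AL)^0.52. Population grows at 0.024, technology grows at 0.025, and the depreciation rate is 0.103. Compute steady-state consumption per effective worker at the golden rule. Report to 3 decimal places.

c_gold ≈ 1.503

Capital per effective worker breaks even when investment replaces (n + g + δ)·k; here n + g + δ = 0.152.
Golden rule sets MPK = n+g+δ: 0.48·k^(0.48−1) = 0.152, so k_gold = (0.48/0.152)^(1/0.52) ≈ 9.1281.
y_gold = 9.1281^0.48 ≈ 2.8906.
c_gold = y_gold − (n+g+δ)·k_gold = 2.8906 − 0.152·9.1281 ≈ 1.5031.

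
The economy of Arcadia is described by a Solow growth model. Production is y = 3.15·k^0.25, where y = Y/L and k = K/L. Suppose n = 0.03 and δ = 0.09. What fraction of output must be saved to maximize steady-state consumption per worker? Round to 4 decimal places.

s_gold = 0.2500

Break-even investment rate: n + δ = 0.03 + 0.09 = 0.12.
At the golden rule MPK = n+δ, and in any Cobb-Douglas steady state s = (n+δ)·k/y = MPK·k/y = capital's share 0.25.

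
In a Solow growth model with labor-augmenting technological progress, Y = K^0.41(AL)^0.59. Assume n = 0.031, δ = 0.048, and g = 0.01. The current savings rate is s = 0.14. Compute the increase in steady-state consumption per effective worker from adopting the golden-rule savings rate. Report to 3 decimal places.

Δc ≈ 0.527

Capital per effective worker breaks even when investment replaces (n + g + δ)·k; here n + g + δ = 0.089.
Current steady state (s = 0.14): k* = (0.14/0.089)^(1/0.59) ≈ 2.1550, y* = 2.1550^0.41 ≈ 1.3700, c* = (1−0.14)·1.3700 ≈ 1.1782.
Golden rule sets MPK = n+g+δ: 0.41·k^(0.41−1) = 0.089, so k_gold = (0.41/0.089)^(1/0.59) ≈ 13.3167.
y_gold = 13.3167^0.41 ≈ 2.8907, c_gold = y_gold − 0.089·k_gold ≈ 1.7055.
Gain: Δc = 1.7055 − 1.1782 ≈ 0.5273.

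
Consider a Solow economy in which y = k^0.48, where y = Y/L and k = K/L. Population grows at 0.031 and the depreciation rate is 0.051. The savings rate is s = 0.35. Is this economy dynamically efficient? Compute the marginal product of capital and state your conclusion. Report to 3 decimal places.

dynamically efficient; MPK ≈ 0.112

The effective depreciation rate is n + δ = 0.031 + 0.051 = 0.082.
Steady-state k*: s·k^0.48 = 0.082·k gives k* = (0.35/0.082)^(1/0.52) ≈ 16.2940.
MPK = 0.48·16.2940^(-0.52) ≈ 0.1125.
MPK > n+δ = 0.082, so the economy is dynamically efficient (under-saving).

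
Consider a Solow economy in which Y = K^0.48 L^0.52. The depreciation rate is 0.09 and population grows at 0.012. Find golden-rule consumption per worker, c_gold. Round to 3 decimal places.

The effective depreciation rate is n + δ = 0.012 + 0.09 = 0.102.
At the golden rule the marginal product of capital equals n+δ: 0.48·k^(0.48−1) = 0.102. Solving, k_gold = (0.48/0.102)^(1/0.52) ≈ 19.6581.
y_gold = 19.6581^0.48 ≈ 4.1773.
c_gold = y_gold − (n+δ)·k_gold = 4.1773 − 0.102·19.6581 ≈ 2.1722.

c_gold ≈ 2.172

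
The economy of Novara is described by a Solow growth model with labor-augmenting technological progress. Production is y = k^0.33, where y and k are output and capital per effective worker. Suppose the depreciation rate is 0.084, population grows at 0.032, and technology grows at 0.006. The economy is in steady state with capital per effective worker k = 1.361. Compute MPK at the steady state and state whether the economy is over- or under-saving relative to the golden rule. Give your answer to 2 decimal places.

under-saving; MPK ≈ 0.27

Capital per effective worker breaks even when investment replaces (n + g + δ)·k; here n + g + δ = 0.122.
MPK = 0.33·k^(0.33−1) = 0.33·1.361^(-0.67) ≈ 0.2684.
MPK > 0.122, so the economy is dynamically efficient (under-saving).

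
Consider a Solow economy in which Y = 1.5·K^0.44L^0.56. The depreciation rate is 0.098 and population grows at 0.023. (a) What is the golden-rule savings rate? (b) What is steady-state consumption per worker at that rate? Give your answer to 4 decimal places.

Break-even investment rate: n + δ = 0.023 + 0.098 = 0.121.
For Cobb-Douglas, s_gold equals capital's share: s_gold = 0.44.
Maximizing c = f(k) − (n+δ)·k gives f'(k) = n+δ, i.e. 0.44·1.5·k^(0.44−1) = 0.121, so k_gold = (0.44·1.5/0.121)^(1/0.56) ≈ 20.6843.
y_gold = 1.5·20.6843^0.44 ≈ 5.6882; c_gold = (1−0.44)·y_gold ≈ 3.1854.

(a) s_gold = 0.4400; (b) c_gold ≈ 3.1854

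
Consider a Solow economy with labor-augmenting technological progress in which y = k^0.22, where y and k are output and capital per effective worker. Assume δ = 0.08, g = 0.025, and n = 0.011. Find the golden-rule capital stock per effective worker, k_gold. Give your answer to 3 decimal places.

k_gold ≈ 2.272

Break-even investment rate: n + g + δ = 0.011 + 0.025 + 0.08 = 0.116.
Golden rule sets MPK = n+g+δ: 0.22·k^(0.22−1) = 0.116, so k_gold = (0.22/0.116)^(1/0.78) ≈ 2.2718.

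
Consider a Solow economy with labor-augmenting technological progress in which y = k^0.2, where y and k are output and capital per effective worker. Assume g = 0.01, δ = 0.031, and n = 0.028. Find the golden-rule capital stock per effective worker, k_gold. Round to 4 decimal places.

k_gold ≈ 3.7820

The effective depreciation rate is n + g + δ = 0.028 + 0.01 + 0.031 = 0.069.
Golden rule sets MPK = n+g+δ: 0.2·k^(0.2−1) = 0.069, so k_gold = (0.2/0.069)^(1/0.8) ≈ 3.7820.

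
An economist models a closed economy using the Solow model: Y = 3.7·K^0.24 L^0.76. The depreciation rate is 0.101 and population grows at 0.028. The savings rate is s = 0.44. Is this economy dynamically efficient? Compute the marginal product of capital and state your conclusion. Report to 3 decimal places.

dynamically inefficient; MPK ≈ 0.070

n + δ = 0.028 + 0.101 = 0.129.
Steady-state k*: s·A·k^0.24 = 0.129·k gives k* = (0.44·3.7/0.129)^(1/0.76) ≈ 28.1041.
MPK = 0.24·3.7·28.1041^(-0.76) ≈ 0.0704.
MPK < n+δ = 0.129, so the economy is dynamically inefficient (over-saving).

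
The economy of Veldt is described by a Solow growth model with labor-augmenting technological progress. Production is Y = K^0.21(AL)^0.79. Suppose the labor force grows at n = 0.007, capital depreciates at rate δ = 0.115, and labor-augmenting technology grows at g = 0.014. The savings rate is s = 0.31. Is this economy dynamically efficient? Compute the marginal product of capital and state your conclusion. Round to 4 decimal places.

dynamically inefficient; MPK ≈ 0.0921

The effective depreciation rate is n + g + δ = 0.007 + 0.014 + 0.115 = 0.136.
Steady-state k*: s·k^0.21 = 0.136·k gives k* = (0.31/0.136)^(1/0.79) ≈ 2.8375.
MPK = 0.21·2.8375^(-0.79) ≈ 0.0921.
MPK < n+g+δ = 0.136, so the economy is dynamically inefficient (over-saving).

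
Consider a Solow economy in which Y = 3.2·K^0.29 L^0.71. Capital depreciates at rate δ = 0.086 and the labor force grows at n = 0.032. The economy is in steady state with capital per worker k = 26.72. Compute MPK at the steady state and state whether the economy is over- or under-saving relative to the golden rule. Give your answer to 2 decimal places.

over-saving; MPK ≈ 0.09

n + δ = 0.032 + 0.086 = 0.118.
MPK = 0.29·3.2·k^(0.29−1) = 0.29·3.2·26.72^(-0.71) ≈ 0.0901.
MPK < 0.118, so the economy is dynamically inefficient (over-saving).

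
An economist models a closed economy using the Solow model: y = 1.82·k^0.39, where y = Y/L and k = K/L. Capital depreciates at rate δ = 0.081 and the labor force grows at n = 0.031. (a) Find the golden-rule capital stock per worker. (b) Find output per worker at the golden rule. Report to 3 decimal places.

The effective depreciation rate is n + δ = 0.031 + 0.081 = 0.112.
At the golden rule the marginal product of capital equals n+δ: 0.39·1.82·k^(0.39−1) = 0.112. Solving, k_gold = (0.39·1.82/0.112)^(1/0.61) ≈ 20.6357.
y_gold = 1.82·20.6357^0.39 ≈ 5.9262.

(a) k_gold ≈ 20.636; (b) y_gold ≈ 5.926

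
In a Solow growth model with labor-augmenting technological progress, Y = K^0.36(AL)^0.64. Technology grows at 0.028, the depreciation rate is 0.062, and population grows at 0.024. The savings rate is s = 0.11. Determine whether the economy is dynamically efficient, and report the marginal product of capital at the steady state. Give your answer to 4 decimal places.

Capital per effective worker breaks even when investment replaces (n + g + δ)·k; here n + g + δ = 0.114.
Steady-state k*: s·k^0.36 = 0.114·k gives k* = (0.11/0.114)^(1/0.64) ≈ 0.9457.
MPK = 0.36·0.9457^(-0.64) ≈ 0.3731.
MPK > n+g+δ = 0.114, so the economy is dynamically efficient (under-saving).

dynamically efficient; MPK ≈ 0.3731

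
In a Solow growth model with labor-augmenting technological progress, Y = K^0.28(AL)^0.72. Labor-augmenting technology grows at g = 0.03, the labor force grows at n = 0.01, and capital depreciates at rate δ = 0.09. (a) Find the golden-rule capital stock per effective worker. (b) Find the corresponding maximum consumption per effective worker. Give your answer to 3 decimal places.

(a) k_gold ≈ 2.903; (b) c_gold ≈ 0.970

n + g + δ = 0.01 + 0.03 + 0.09 = 0.13.
Setting f'(k) = n+g+δ gives 0.28·k^(0.28−1) = 0.13, hence k_gold = (0.28/0.13)^(1/0.72) ≈ 2.9027.
y_gold = 2.9027^0.28 ≈ 1.3477; c_gold = y_gold − 0.13·k_gold ≈ 0.9703.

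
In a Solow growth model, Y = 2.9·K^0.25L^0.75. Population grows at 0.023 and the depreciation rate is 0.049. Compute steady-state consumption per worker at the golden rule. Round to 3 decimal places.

Capital per worker breaks even when investment replaces (n + δ)·k; here n + δ = 0.072.
Maximizing c = f(k) − (n+δ)·k gives f'(k) = n+δ, i.e. 0.25·2.9·k^(0.25−1) = 0.072, so k_gold = (0.25·2.9/0.072)^(1/0.75) ≈ 21.7441.
y_gold = 2.9·21.7441^0.25 ≈ 6.2623.
c_gold = y_gold − (n+δ)·k_gold = 6.2623 − 0.072·21.7441 ≈ 4.6967.

c_gold ≈ 4.697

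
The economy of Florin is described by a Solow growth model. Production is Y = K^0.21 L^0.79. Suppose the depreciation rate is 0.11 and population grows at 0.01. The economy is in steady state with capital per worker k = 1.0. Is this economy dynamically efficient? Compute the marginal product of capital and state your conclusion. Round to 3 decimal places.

dynamically efficient; MPK ≈ 0.210

n + δ = 0.01 + 0.11 = 0.12.
MPK = 0.21·k^(0.21−1) = 0.21·1.0^(-0.79) ≈ 0.2100.
MPK > 0.12, so the economy is dynamically efficient (under-saving).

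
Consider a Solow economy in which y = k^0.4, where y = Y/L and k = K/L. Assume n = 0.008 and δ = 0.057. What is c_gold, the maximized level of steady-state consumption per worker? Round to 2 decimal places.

Capital per worker breaks even when investment replaces (n + δ)·k; here n + δ = 0.065.
Setting f'(k) = n+δ gives 0.4·k^(0.4−1) = 0.065, hence k_gold = (0.4/0.065)^(1/0.6) ≈ 20.6654.
y_gold = 20.6654^0.4 ≈ 3.3581.
c_gold = y_gold − (n+δ)·k_gold = 3.3581 − 0.065·20.6654 ≈ 2.0149.

c_gold ≈ 2.01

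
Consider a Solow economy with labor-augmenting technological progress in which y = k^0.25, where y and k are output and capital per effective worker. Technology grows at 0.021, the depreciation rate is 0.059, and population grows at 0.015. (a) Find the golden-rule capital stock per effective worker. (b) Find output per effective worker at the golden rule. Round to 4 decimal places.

Break-even investment rate: n + g + δ = 0.015 + 0.021 + 0.059 = 0.095.
Maximizing c = f(k) − (n+g+δ)·k gives f'(k) = n+g+δ, i.e. 0.25·k^(0.25−1) = 0.095, so k_gold = (0.25/0.095)^(1/0.75) ≈ 3.6332.
y_gold = 3.6332^0.25 ≈ 1.3806.

(a) k_gold ≈ 3.6332; (b) y_gold ≈ 1.3806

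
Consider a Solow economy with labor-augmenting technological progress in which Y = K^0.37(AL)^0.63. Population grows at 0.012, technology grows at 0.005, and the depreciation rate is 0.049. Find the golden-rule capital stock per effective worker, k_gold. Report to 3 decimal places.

k_gold ≈ 15.429

The effective depreciation rate is n + g + δ = 0.012 + 0.005 + 0.049 = 0.066.
Setting f'(k) = n+g+δ gives 0.37·k^(0.37−1) = 0.066, hence k_gold = (0.37/0.066)^(1/0.63) ≈ 15.4293.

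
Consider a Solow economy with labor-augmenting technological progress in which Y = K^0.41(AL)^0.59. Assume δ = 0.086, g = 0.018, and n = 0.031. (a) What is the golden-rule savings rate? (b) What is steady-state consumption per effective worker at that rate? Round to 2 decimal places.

(a) s_gold = 0.41; (b) c_gold ≈ 1.28

Break-even investment rate: n + g + δ = 0.031 + 0.018 + 0.086 = 0.135.
For Cobb-Douglas, s_gold equals capital's share: s_gold = 0.41.
Golden rule sets MPK = n+g+δ: 0.41·k^(0.41−1) = 0.135, so k_gold = (0.41/0.135)^(1/0.59) ≈ 6.5722.
y_gold = 6.5722^0.41 ≈ 2.1640; c_gold = (1−0.41)·y_gold ≈ 1.2768.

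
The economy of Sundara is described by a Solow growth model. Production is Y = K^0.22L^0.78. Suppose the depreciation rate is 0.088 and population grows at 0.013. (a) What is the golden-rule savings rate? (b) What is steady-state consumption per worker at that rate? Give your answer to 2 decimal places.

n + δ = 0.013 + 0.088 = 0.101.
For Cobb-Douglas, s_gold equals capital's share: s_gold = 0.22.
Setting f'(k) = n+δ gives 0.22·k^(0.22−1) = 0.101, hence k_gold = (0.22/0.101)^(1/0.78) ≈ 2.7131.
y_gold = 2.7131^0.22 ≈ 1.2456; c_gold = (1−0.22)·y_gold ≈ 0.9715.

(a) s_gold = 0.22; (b) c_gold ≈ 0.97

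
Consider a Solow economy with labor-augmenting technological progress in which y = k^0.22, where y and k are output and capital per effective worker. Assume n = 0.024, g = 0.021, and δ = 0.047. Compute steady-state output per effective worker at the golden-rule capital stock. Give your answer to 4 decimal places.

The effective depreciation rate is n + g + δ = 0.024 + 0.021 + 0.047 = 0.092.
Maximizing c = f(k) − (n+g+δ)·k gives f'(k) = n+g+δ, i.e. 0.22·k^(0.22−1) = 0.092, so k_gold = (0.22/0.092)^(1/0.78) ≈ 3.0579.
Output: y_gold = k_gold^0.22 = 3.0579^0.22 ≈ 1.2788.

y_gold ≈ 1.2788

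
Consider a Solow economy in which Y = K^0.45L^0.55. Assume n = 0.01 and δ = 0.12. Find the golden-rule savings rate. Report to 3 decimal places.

s_gold = 0.450

The effective depreciation rate is n + δ = 0.01 + 0.12 = 0.13.
At the golden rule MPK = n+δ, and in any Cobb-Douglas steady state s = (n+δ)·k/y = MPK·k/y = capital's share 0.45.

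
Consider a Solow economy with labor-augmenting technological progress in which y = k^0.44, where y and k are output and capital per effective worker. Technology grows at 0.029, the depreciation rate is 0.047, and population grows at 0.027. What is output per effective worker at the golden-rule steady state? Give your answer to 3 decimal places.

Break-even investment rate: n + g + δ = 0.027 + 0.029 + 0.047 = 0.103.
Golden rule sets MPK = n+g+δ: 0.44·k^(0.44−1) = 0.103, so k_gold = (0.44/0.103)^(1/0.56) ≈ 13.3690.
Output: y_gold = k_gold^0.44 = 13.3690^0.44 ≈ 3.1296.

y_gold ≈ 3.130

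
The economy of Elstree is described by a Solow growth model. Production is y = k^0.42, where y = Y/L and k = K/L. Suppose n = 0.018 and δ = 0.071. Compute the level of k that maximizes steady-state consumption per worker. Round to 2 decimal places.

k_gold ≈ 14.52

The effective depreciation rate is n + δ = 0.018 + 0.071 = 0.089.
Maximizing c = f(k) − (n+δ)·k gives f'(k) = n+δ, i.e. 0.42·k^(0.42−1) = 0.089, so k_gold = (0.42/0.089)^(1/0.58) ≈ 14.5153.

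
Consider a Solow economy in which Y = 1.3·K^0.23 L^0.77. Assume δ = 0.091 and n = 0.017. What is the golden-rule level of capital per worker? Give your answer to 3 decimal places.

Break-even investment rate: n + δ = 0.017 + 0.091 = 0.108.
Setting f'(k) = n+δ gives 0.23·1.3·k^(0.23−1) = 0.108, hence k_gold = (0.23·1.3/0.108)^(1/0.77) ≈ 3.7527.

k_gold ≈ 3.753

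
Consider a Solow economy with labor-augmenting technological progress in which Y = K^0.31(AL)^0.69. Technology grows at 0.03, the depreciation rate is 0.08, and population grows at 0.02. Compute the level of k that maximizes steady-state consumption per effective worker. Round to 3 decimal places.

k_gold ≈ 3.524

Capital per effective worker breaks even when investment replaces (n + g + δ)·k; here n + g + δ = 0.13.
Maximizing c = f(k) − (n+g+δ)·k gives f'(k) = n+g+δ, i.e. 0.31·k^(0.31−1) = 0.13, so k_gold = (0.31/0.13)^(1/0.69) ≈ 3.5236.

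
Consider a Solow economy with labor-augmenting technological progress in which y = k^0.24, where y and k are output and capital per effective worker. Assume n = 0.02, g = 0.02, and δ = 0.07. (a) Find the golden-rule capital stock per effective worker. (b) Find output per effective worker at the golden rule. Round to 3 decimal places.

(a) k_gold ≈ 2.791; (b) y_gold ≈ 1.279

The effective depreciation rate is n + g + δ = 0.02 + 0.02 + 0.07 = 0.11.
Golden rule sets MPK = n+g+δ: 0.24·k^(0.24−1) = 0.11, so k_gold = (0.24/0.11)^(1/0.76) ≈ 2.7913.
y_gold = 2.7913^0.24 ≈ 1.2794.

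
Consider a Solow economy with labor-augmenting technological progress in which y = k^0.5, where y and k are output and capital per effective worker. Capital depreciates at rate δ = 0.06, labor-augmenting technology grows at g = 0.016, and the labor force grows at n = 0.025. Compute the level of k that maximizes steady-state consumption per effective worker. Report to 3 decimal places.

k_gold ≈ 24.507

Break-even investment rate: n + g + δ = 0.025 + 0.016 + 0.06 = 0.101.
Setting f'(k) = n+g+δ gives 0.5·k^(0.5−1) = 0.101, hence k_gold = (0.5/0.101)^(1/0.5) ≈ 24.5074.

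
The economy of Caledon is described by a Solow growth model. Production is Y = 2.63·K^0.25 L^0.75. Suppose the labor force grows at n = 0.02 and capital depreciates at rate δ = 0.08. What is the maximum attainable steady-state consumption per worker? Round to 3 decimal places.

c_gold ≈ 3.695

The effective depreciation rate is n + δ = 0.02 + 0.08 = 0.1.
Setting f'(k) = n+δ gives 0.25·2.63·k^(0.25−1) = 0.1, hence k_gold = (0.25·2.63/0.1)^(1/0.75) ≈ 12.3176.
y_gold = 2.63·12.3176^0.25 ≈ 4.9271.
c_gold = y_gold − (n+δ)·k_gold = 4.9271 − 0.1·12.3176 ≈ 3.6953.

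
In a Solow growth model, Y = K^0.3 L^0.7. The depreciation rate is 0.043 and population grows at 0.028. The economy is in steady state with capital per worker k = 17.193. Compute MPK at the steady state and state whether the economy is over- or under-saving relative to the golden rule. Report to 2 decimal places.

over-saving; MPK ≈ 0.04

n + δ = 0.028 + 0.043 = 0.071.
MPK = 0.3·k^(0.3−1) = 0.3·17.193^(-0.7) ≈ 0.0410.
MPK < 0.071, so the economy is dynamically inefficient (over-saving).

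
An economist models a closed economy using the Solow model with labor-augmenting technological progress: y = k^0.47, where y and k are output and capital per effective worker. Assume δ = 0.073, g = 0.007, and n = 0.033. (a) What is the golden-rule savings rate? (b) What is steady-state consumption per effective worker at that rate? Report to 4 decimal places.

n + g + δ = 0.033 + 0.007 + 0.073 = 0.113.
For Cobb-Douglas, s_gold equals capital's share: s_gold = 0.47.
At the golden rule the marginal product of capital equals n+g+δ: 0.47·k^(0.47−1) = 0.113. Solving, k_gold = (0.47/0.113)^(1/0.53) ≈ 14.7218.
y_gold = 14.7218^0.47 ≈ 3.5395; c_gold = (1−0.47)·y_gold ≈ 1.8759.

(a) s_gold = 0.4700; (b) c_gold ≈ 1.8759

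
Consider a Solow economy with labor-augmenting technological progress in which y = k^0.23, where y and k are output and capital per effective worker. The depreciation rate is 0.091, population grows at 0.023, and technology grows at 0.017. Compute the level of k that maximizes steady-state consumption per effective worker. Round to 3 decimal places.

k_gold ≈ 2.077

Break-even investment rate: n + g + δ = 0.023 + 0.017 + 0.091 = 0.131.
Setting f'(k) = n+g+δ gives 0.23·k^(0.23−1) = 0.131, hence k_gold = (0.23/0.131)^(1/0.77) ≈ 2.0772.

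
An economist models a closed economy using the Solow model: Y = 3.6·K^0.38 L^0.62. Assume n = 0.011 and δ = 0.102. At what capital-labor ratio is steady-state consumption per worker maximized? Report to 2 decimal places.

Capital per worker breaks even when investment replaces (n + δ)·k; here n + δ = 0.113.
At the golden rule the marginal product of capital equals n+δ: 0.38·3.6·k^(0.38−1) = 0.113. Solving, k_gold = (0.38·3.6/0.113)^(1/0.62) ≈ 55.8196.

k_gold ≈ 55.82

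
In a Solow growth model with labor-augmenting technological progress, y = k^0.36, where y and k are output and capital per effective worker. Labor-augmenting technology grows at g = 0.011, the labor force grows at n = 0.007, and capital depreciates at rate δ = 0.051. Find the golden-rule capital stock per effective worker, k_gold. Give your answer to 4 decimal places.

k_gold ≈ 13.2136

Break-even investment rate: n + g + δ = 0.007 + 0.011 + 0.051 = 0.069.
Setting f'(k) = n+g+δ gives 0.36·k^(0.36−1) = 0.069, hence k_gold = (0.36/0.069)^(1/0.64) ≈ 13.2136.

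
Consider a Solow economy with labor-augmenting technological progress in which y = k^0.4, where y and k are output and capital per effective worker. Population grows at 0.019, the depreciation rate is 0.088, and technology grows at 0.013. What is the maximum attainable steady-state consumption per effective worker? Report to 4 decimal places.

n + g + δ = 0.019 + 0.013 + 0.088 = 0.12.
Golden rule sets MPK = n+g+δ: 0.4·k^(0.4−1) = 0.12, so k_gold = (0.4/0.12)^(1/0.6) ≈ 7.4381.
y_gold = 7.4381^0.4 ≈ 2.2314.
c_gold = y_gold − (n+g+δ)·k_gold = 2.2314 − 0.12·7.4381 ≈ 1.3389.

c_gold ≈ 1.3389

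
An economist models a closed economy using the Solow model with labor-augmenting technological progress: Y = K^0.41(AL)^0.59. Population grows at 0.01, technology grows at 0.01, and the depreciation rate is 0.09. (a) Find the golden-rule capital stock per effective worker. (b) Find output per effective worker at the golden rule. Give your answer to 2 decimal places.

Break-even investment rate: n + g + δ = 0.01 + 0.01 + 0.09 = 0.11.
Maximizing c = f(k) − (n+g+δ)·k gives f'(k) = n+g+δ, i.e. 0.41·k^(0.41−1) = 0.11, so k_gold = (0.41/0.11)^(1/0.59) ≈ 9.2995.
y_gold = 9.2995^0.41 ≈ 2.4950.

(a) k_gold ≈ 9.30; (b) y_gold ≈ 2.49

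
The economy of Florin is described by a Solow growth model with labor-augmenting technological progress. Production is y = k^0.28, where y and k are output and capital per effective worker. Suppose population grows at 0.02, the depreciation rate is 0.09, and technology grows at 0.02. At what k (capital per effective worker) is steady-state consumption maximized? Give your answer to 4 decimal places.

Capital per effective worker breaks even when investment replaces (n + g + δ)·k; here n + g + δ = 0.13.
At the golden rule the marginal product of capital equals n+g+δ: 0.28·k^(0.28−1) = 0.13. Solving, k_gold = (0.28/0.13)^(1/0.72) ≈ 2.9027.

k_gold ≈ 2.9027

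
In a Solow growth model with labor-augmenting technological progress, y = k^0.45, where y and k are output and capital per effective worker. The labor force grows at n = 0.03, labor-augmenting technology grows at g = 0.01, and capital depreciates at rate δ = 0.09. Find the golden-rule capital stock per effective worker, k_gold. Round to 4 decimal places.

k_gold ≈ 9.5607

Break-even investment rate: n + g + δ = 0.03 + 0.01 + 0.09 = 0.13.
Maximizing c = f(k) − (n+g+δ)·k gives f'(k) = n+g+δ, i.e. 0.45·k^(0.45−1) = 0.13, so k_gold = (0.45/0.13)^(1/0.55) ≈ 9.5607.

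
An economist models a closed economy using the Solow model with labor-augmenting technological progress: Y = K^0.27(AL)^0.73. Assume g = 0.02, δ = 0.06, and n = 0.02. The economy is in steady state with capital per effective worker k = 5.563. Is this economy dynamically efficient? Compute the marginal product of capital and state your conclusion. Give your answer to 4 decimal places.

Break-even investment rate: n + g + δ = 0.02 + 0.02 + 0.06 = 0.1.
MPK = 0.27·k^(0.27−1) = 0.27·5.563^(-0.73) ≈ 0.0771.
MPK < 0.1, so the economy is dynamically inefficient (over-saving).

dynamically inefficient; MPK ≈ 0.0771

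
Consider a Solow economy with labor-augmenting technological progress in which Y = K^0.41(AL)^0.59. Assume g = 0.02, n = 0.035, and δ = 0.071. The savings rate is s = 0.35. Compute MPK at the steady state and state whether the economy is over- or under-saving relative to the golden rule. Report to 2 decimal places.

under-saving; MPK ≈ 0.15

Capital per effective worker breaks even when investment replaces (n + g + δ)·k; here n + g + δ = 0.126.
Steady-state k*: s·k^0.41 = 0.126·k gives k* = (0.35/0.126)^(1/0.59) ≈ 5.6498.
MPK = 0.41·5.6498^(-0.59) ≈ 0.1476.
MPK > n+g+δ = 0.126, so the economy is dynamically efficient (under-saving).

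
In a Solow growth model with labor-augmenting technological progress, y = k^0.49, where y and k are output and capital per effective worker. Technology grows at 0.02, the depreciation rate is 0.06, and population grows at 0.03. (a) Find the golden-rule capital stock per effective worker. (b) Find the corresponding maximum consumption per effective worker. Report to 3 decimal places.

(a) k_gold ≈ 18.714; (b) c_gold ≈ 2.143

Capital per effective worker breaks even when investment replaces (n + g + δ)·k; here n + g + δ = 0.11.
At the golden rule the marginal product of capital equals n+g+δ: 0.49·k^(0.49−1) = 0.11. Solving, k_gold = (0.49/0.11)^(1/0.51) ≈ 18.7139.
y_gold = 18.7139^0.49 ≈ 4.2011; c_gold = y_gold − 0.11·k_gold ≈ 2.1425.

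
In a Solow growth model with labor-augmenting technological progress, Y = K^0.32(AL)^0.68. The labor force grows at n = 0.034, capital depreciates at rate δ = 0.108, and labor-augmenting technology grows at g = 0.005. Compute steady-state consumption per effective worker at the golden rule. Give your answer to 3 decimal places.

c_gold ≈ 0.981

n + g + δ = 0.034 + 0.005 + 0.108 = 0.147.
Setting f'(k) = n+g+δ gives 0.32·k^(0.32−1) = 0.147, hence k_gold = (0.32/0.147)^(1/0.68) ≈ 3.1392.
y_gold = 3.1392^0.32 ≈ 1.4420.
c_gold = y_gold − (n+g+δ)·k_gold = 1.4420 − 0.147·3.1392 ≈ 0.9806.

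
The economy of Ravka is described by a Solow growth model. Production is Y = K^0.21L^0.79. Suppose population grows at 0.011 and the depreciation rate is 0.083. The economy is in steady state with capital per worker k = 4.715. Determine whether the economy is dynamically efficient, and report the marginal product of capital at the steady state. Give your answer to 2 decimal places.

n + δ = 0.011 + 0.083 = 0.094.
MPK = 0.21·k^(0.21−1) = 0.21·4.715^(-0.79) ≈ 0.0617.
MPK < 0.094, so the economy is dynamically inefficient (over-saving).

dynamically inefficient; MPK ≈ 0.06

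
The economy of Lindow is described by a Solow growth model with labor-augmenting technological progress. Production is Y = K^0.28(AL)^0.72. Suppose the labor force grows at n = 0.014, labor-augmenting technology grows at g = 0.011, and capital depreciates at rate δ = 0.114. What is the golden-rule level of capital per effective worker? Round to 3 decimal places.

k_gold ≈ 2.645

Capital per effective worker breaks even when investment replaces (n + g + δ)·k; here n + g + δ = 0.139.
Golden rule sets MPK = n+g+δ: 0.28·k^(0.28−1) = 0.139, so k_gold = (0.28/0.139)^(1/0.72) ≈ 2.6450.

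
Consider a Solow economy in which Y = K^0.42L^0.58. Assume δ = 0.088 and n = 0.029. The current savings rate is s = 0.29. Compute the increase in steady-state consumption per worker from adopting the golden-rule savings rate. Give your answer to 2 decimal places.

The effective depreciation rate is n + δ = 0.029 + 0.088 = 0.117.
Current steady state (s = 0.29): k* = (0.29/0.117)^(1/0.58) ≈ 4.7827, y* = 4.7827^0.42 ≈ 1.9296, c* = (1−0.29)·1.9296 ≈ 1.3700.
At the golden rule the marginal product of capital equals n+δ: 0.42·k^(0.42−1) = 0.117. Solving, k_gold = (0.42/0.117)^(1/0.58) ≈ 9.0574.
y_gold = 9.0574^0.42 ≈ 2.5231, c_gold = y_gold − 0.117·k_gold ≈ 1.4634.
Gain: Δc = 1.4634 − 1.3700 ≈ 0.0934.

Δc ≈ 0.09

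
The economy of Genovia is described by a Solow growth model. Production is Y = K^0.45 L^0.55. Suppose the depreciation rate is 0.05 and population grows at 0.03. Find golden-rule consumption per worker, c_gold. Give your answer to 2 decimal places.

c_gold ≈ 2.26

The effective depreciation rate is n + δ = 0.03 + 0.05 = 0.08.
Setting f'(k) = n+δ gives 0.45·k^(0.45−1) = 0.08, hence k_gold = (0.45/0.08)^(1/0.55) ≈ 23.1132.
y_gold = 23.1132^0.45 ≈ 4.1090.
c_gold = y_gold − (n+δ)·k_gold = 4.1090 − 0.08·23.1132 ≈ 2.2600.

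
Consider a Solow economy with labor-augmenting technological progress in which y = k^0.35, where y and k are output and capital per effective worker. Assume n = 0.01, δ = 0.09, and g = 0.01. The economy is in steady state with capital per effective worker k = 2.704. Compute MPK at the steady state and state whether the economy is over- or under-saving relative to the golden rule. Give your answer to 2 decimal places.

Break-even investment rate: n + g + δ = 0.01 + 0.01 + 0.09 = 0.11.
MPK = 0.35·k^(0.35−1) = 0.35·2.704^(-0.65) ≈ 0.1833.
MPK > 0.11, so the economy is dynamically efficient (under-saving).

under-saving; MPK ≈ 0.18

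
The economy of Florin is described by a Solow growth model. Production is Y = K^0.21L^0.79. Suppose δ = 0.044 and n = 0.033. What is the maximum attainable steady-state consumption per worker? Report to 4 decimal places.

Capital per worker breaks even when investment replaces (n + δ)·k; here n + δ = 0.077.
Golden rule sets MPK = n+δ: 0.21·k^(0.21−1) = 0.077, so k_gold = (0.21/0.077)^(1/0.79) ≈ 3.5609.
y_gold = 3.5609^0.21 ≈ 1.3056.
c_gold = y_gold − (n+δ)·k_gold = 1.3056 − 0.077·3.5609 ≈ 1.0315.

c_gold ≈ 1.0315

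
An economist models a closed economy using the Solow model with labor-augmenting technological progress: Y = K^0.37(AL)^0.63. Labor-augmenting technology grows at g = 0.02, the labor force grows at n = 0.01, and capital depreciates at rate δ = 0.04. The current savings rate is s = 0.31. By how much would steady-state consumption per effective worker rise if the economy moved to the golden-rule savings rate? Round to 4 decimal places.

Capital per effective worker breaks even when investment replaces (n + g + δ)·k; here n + g + δ = 0.07.
Current steady state (s = 0.31): k* = (0.31/0.07)^(1/0.63) ≈ 10.6124, y* = 10.6124^0.37 ≈ 2.3964, c* = (1−0.31)·2.3964 ≈ 1.6535.
Golden rule sets MPK = n+g+δ: 0.37·k^(0.37−1) = 0.07, so k_gold = (0.37/0.07)^(1/0.63) ≈ 14.0535.
y_gold = 14.0535^0.37 ≈ 2.6588, c_gold = y_gold − 0.07·k_gold ≈ 1.6750.
Gain: Δc = 1.6750 − 1.6535 ≈ 0.0215.

Δc ≈ 0.0215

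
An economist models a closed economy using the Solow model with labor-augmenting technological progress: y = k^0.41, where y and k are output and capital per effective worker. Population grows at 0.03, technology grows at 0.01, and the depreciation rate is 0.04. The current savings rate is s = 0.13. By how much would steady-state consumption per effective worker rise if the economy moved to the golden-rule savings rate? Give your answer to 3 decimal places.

The effective depreciation rate is n + g + δ = 0.03 + 0.01 + 0.04 = 0.08.
Current steady state (s = 0.13): k* = (0.13/0.08)^(1/0.59) ≈ 2.2771, y* = 2.2771^0.41 ≈ 1.4013, c* = (1−0.13)·1.4013 ≈ 1.2191.
Golden rule sets MPK = n+g+δ: 0.41·k^(0.41−1) = 0.08, so k_gold = (0.41/0.08)^(1/0.59) ≈ 15.9541.
y_gold = 15.9541^0.41 ≈ 3.1130, c_gold = y_gold − 0.08·k_gold ≈ 1.8367.
Gain: Δc = 1.8367 − 1.2191 ≈ 0.6175.

Δc ≈ 0.618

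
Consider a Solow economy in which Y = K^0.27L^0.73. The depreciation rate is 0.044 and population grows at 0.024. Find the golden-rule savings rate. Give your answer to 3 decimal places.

s_gold = 0.270

Break-even investment rate: n + δ = 0.024 + 0.044 = 0.068.
At the golden rule MPK = n+δ, and in any Cobb-Douglas steady state s = (n+δ)·k/y = MPK·k/y = capital's share 0.27.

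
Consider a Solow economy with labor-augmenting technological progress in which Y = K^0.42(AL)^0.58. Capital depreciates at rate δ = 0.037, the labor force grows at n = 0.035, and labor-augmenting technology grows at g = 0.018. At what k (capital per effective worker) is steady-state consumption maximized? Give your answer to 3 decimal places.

The effective depreciation rate is n + g + δ = 0.035 + 0.018 + 0.037 = 0.09.
Golden rule sets MPK = n+g+δ: 0.42·k^(0.42−1) = 0.09, so k_gold = (0.42/0.09)^(1/0.58) ≈ 14.2384.

k_gold ≈ 14.238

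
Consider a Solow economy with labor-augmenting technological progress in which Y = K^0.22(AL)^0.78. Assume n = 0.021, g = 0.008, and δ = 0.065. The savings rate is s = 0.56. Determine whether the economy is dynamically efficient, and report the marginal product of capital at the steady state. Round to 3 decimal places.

dynamically inefficient; MPK ≈ 0.037

The effective depreciation rate is n + g + δ = 0.021 + 0.008 + 0.065 = 0.094.
Steady-state k*: s·k^0.22 = 0.094·k gives k* = (0.56/0.094)^(1/0.78) ≈ 9.8552.
MPK = 0.22·9.8552^(-0.78) ≈ 0.0369.
MPK < n+g+δ = 0.094, so the economy is dynamically inefficient (over-saving).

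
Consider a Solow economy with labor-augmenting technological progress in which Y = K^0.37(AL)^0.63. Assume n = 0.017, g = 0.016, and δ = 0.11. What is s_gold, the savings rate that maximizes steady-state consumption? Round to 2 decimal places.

s_gold = 0.37

n + g + δ = 0.017 + 0.016 + 0.11 = 0.143.
At the golden rule MPK = n+g+δ, and in any Cobb-Douglas steady state s = (n+g+δ)·k/y = MPK·k/y = capital's share 0.37.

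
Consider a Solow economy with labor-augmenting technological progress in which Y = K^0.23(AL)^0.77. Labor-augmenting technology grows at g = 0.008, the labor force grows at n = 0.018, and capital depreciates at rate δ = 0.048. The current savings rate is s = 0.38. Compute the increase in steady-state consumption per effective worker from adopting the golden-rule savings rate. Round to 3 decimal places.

Δc ≈ 0.070

Capital per effective worker breaks even when investment replaces (n + g + δ)·k; here n + g + δ = 0.074.
Current steady state (s = 0.38): k* = (0.38/0.074)^(1/0.77) ≈ 8.3713, y* = 8.3713^0.23 ≈ 1.6302, c* = (1−0.38)·1.6302 ≈ 1.0107.
Setting f'(k) = n+g+δ gives 0.23·k^(0.23−1) = 0.074, hence k_gold = (0.23/0.074)^(1/0.77) ≈ 4.3612.
y_gold = 4.3612^0.23 ≈ 1.4032, c_gold = y_gold − 0.074·k_gold ≈ 1.0804.
Gain: Δc = 1.0804 − 1.0107 ≈ 0.0697.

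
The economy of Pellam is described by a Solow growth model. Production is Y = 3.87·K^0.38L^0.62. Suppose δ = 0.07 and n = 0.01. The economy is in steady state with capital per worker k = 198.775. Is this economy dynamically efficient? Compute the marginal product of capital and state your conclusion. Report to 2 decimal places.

dynamically inefficient; MPK ≈ 0.06

Break-even investment rate: n + δ = 0.01 + 0.07 = 0.08.
MPK = 0.38·3.87·k^(0.38−1) = 0.38·3.87·198.775^(-0.62) ≈ 0.0553.
MPK < 0.08, so the economy is dynamically inefficient (over-saving).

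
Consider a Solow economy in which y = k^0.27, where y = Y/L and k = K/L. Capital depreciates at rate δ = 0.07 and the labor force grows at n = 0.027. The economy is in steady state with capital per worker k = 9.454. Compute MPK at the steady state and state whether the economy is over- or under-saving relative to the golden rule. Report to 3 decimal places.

n + δ = 0.027 + 0.07 = 0.097.
MPK = 0.27·k^(0.27−1) = 0.27·9.454^(-0.73) ≈ 0.0524.
MPK < 0.097, so the economy is dynamically inefficient (over-saving).

over-saving; MPK ≈ 0.052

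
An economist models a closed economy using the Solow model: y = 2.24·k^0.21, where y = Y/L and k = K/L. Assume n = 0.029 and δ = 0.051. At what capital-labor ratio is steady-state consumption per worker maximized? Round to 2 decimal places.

k_gold ≈ 9.42

The effective depreciation rate is n + δ = 0.029 + 0.051 = 0.08.
Maximizing c = f(k) − (n+δ)·k gives f'(k) = n+δ, i.e. 0.21·2.24·k^(0.21−1) = 0.08, so k_gold = (0.21·2.24/0.08)^(1/0.79) ≈ 9.4166.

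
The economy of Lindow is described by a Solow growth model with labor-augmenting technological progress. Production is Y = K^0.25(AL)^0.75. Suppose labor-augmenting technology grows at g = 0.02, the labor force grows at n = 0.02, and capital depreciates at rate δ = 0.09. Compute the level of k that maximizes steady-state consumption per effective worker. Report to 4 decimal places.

Capital per effective worker breaks even when investment replaces (n + g + δ)·k; here n + g + δ = 0.13.
Golden rule sets MPK = n+g+δ: 0.25·k^(0.25−1) = 0.13, so k_gold = (0.25/0.13)^(1/0.75) ≈ 2.3915.

k_gold ≈ 2.3915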